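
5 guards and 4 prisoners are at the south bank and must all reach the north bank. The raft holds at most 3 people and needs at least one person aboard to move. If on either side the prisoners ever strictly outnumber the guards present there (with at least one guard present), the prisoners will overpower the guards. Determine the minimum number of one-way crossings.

7

Counting alone: each trip to the north bank takes at most 3 across and each return brings at least 1 back, so after t trips out (and t−1 returns) at most 3t − (t−1) of the 9 are across; that first reaches 9 at t = 4, so at least 7 crossings are needed.
The plan below uses exactly 7 crossings, so it is optimal:
1. 3 prisoners → the north bank.  (the south bank: 5G 1P; the north bank: 0G 3P)
2. 1 prisoner ← the south bank.  (the south bank: 5G 2P; the north bank: 0G 2P)
3. 3 guards → the north bank.  (the south bank: 2G 2P; the north bank: 3G 2P)
4. 1 guard ← the south bank.  (the south bank: 3G 2P; the north bank: 2G 2P)
5. 2 guards and 1 prisoner → the north bank.  (the south bank: 1G 1P; the north bank: 4G 3P)
6. 1 guard ← the south bank.  (the south bank: 2G 1P; the north bank: 3G 3P)
7. 2 guards and 1 prisoner → the north bank.  (the south bank: 0G 0P; the north bank: 5G 4P)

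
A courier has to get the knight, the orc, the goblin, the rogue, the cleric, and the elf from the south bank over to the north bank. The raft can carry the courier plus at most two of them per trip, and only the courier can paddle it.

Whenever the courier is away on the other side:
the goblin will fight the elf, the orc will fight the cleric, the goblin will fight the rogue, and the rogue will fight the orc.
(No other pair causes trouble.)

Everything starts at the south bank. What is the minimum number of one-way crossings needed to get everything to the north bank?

Counting alone: the courier can take at most 2 across per trip to the north bank, so moving all 6 needs at least 3 loaded trips out, with a return between consecutive ones — at least 5 crossings.
The safety rule pushes this higher. Following every safe sequence of crossings, the most of the 6 that can be at the north bank as the raft arrives there on crossing 5 is 5 — never all 6.
So no plan with fewer than 7 crossings exists, and this one achieves 7:
1. Courier goes to the north bank with the goblin and the orc.
2. Courier goes back to the south bank alone.
3. Courier goes to the north bank with the knight and the rogue.
4. Courier goes back to the south bank with the goblin and the orc.
5. Courier goes to the north bank with the cleric and the elf.
6. Courier goes back to the south bank alone.
7. Courier goes to the north bank with the goblin and the orc.

7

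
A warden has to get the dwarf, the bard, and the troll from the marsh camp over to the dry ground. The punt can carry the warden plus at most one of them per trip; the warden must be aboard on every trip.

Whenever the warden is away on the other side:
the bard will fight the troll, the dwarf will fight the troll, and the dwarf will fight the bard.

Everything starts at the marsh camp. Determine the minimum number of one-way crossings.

Whatever the first load, the items left behind include a forbidden pair without the warden. No opening move is safe, so no plan exists.

impossible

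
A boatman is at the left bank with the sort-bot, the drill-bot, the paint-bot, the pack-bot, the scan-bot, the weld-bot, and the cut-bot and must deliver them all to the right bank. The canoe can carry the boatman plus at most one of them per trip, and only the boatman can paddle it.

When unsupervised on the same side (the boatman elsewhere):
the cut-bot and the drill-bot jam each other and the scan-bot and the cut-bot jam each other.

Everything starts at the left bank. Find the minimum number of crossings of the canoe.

Counting alone: the boatman can take at most 1 across per trip to the right bank, so moving all 7 needs at least 7 loaded trips out, with a return between consecutive ones — at least 13 crossings.
The safety rule pushes this higher. Following every safe sequence of crossings, the most of the 7 that can be at the right bank as the canoe arrives there on crossing 13 is 6 — never all 7.
So no plan with fewer than 15 crossings exists, and this one achieves 15:
1. Boatman goes to the right bank with the cut-bot.  [the left bank: the drill-bot, the pack-bot, the paint-bot, the scan-bot, the sort-bot, the weld-bot | the right bank: the cut-bot]
2. Boatman goes back to the left bank alone.  [the left bank: the drill-bot, the pack-bot, the paint-bot, the scan-bot, the sort-bot, the weld-bot | the right bank: the cut-bot]
3. Boatman goes to the right bank with the sort-bot.  [the left bank: the drill-bot, the pack-bot, the paint-bot, the scan-bot, the weld-bot | the right bank: the cut-bot, the sort-bot]
4. Boatman goes back to the left bank alone.  [the left bank: the drill-bot, the pack-bot, the paint-bot, the scan-bot, the weld-bot | the right bank: the cut-bot, the sort-bot]
5. Boatman goes to the right bank with the drill-bot.  [the left bank: the pack-bot, the paint-bot, the scan-bot, the weld-bot | the right bank: the cut-bot, the drill-bot, the sort-bot]
6. Boatman goes back to the left bank with the cut-bot.  [the left bank: the cut-bot, the pack-bot, the paint-bot, the scan-bot, the weld-bot | the right bank: the drill-bot, the sort-bot]
7. Boatman goes to the right bank with the scan-bot.  [the left bank: the cut-bot, the pack-bot, the paint-bot, the weld-bot | the right bank: the drill-bot, the scan-bot, the sort-bot]
8. Boatman goes back to the left bank alone.  [the left bank: the cut-bot, the pack-bot, the paint-bot, the weld-bot | the right bank: the drill-bot, the scan-bot, the sort-bot]
9. Boatman goes to the right bank with the paint-bot.  [the left bank: the cut-bot, the pack-bot, the weld-bot | the right bank: the drill-bot, the paint-bot, the scan-bot, the sort-bot]
10. Boatman goes back to the left bank alone.  [the left bank: the cut-bot, the pack-bot, the weld-bot | the right bank: the drill-bot, the paint-bot, the scan-bot, the sort-bot]
11. Boatman goes to the right bank with the pack-bot.  [the left bank: the cut-bot, the weld-bot | the right bank: the drill-bot, the pack-bot, the paint-bot, the scan-bot, the sort-bot]
12. Boatman goes back to the left bank alone.  [the left bank: the cut-bot, the weld-bot | the right bank: the drill-bot, the pack-bot, the paint-bot, the scan-bot, the sort-bot]
13. Boatman goes to the right bank with the weld-bot.  [the left bank: the cut-bot | the right bank: the drill-bot, the pack-bot, the paint-bot, the scan-bot, the sort-bot, the weld-bot]
14. Boatman goes back to the left bank alone.  [the left bank: the cut-bot | the right bank: the drill-bot, the pack-bot, the paint-bot, the scan-bot, the sort-bot, the weld-bot]
15. Boatman goes to the right bank with the cut-bot.  [the left bank: — | the right bank: the cut-bot, the drill-bot, the pack-bot, the paint-bot, the scan-bot, the sort-bot, the weld-bot]

15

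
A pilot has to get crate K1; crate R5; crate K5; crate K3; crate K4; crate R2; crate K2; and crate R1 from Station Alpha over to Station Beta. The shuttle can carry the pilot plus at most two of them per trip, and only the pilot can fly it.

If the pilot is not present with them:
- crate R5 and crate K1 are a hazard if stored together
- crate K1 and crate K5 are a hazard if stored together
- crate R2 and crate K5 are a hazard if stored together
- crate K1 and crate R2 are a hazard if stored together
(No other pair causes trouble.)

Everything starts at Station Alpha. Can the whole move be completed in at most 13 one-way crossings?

Yes

Yes — this plan uses 13 crossings (≤ 13):
1. Pilot goes to Station Beta with crate K1 and crate K5.  [Station Alpha: crate K2, crate K3, crate K4, crate R1, crate R2, crate R5 | Station Beta: crate K1, crate K5]
2. Pilot goes back to Station Alpha with crate K1.  [Station Alpha: crate K1, crate K2, crate K3, crate K4, crate R1, crate R2, crate R5 | Station Beta: crate K5]
3. Pilot goes to Station Beta with crate K1 and crate R5.  [Station Alpha: crate K2, crate K3, crate K4, crate R1, crate R2 | Station Beta: crate K1, crate K5, crate R5]
4. Pilot goes back to Station Alpha with crate K1.  [Station Alpha: crate K1, crate K2, crate K3, crate K4, crate R1, crate R2 | Station Beta: crate K5, crate R5]
5. Pilot goes to Station Beta with crate K1 and crate K3.  [Station Alpha: crate K2, crate K4, crate R1, crate R2 | Station Beta: crate K1, crate K3, crate K5, crate R5]
6. Pilot goes back to Station Alpha with crate K1.  [Station Alpha: crate K1, crate K2, crate K4, crate R1, crate R2 | Station Beta: crate K3, crate K5, crate R5]
7. Pilot goes to Station Beta with crate K1 and crate K4.  [Station Alpha: crate K2, crate R1, crate R2 | Station Beta: crate K1, crate K3, crate K4, crate K5, crate R5]
8. Pilot goes back to Station Alpha with crate K1.  [Station Alpha: crate K1, crate K2, crate R1, crate R2 | Station Beta: crate K3, crate K4, crate K5, crate R5]
9. Pilot goes to Station Beta with crate K1 and crate K2.  [Station Alpha: crate R1, crate R2 | Station Beta: crate K1, crate K2, crate K3, crate K4, crate K5, crate R5]
10. Pilot goes back to Station Alpha with crate K1.  [Station Alpha: crate K1, crate R1, crate R2 | Station Beta: crate K2, crate K3, crate K4, crate K5, crate R5]
11. Pilot goes to Station Beta with crate K1 and crate R1.  [Station Alpha: crate R2 | Station Beta: crate K1, crate K2, crate K3, crate K4, crate K5, crate R1, crate R5]
12. Pilot goes back to Station Alpha with crate K1.  [Station Alpha: crate K1, crate R2 | Station Beta: crate K2, crate K3, crate K4, crate K5, crate R1, crate R5]
13. Pilot goes to Station Beta with crate K1 and crate R2.  [Station Alpha: — | Station Beta: crate K1, crate K2, crate K3, crate K4, crate K5, crate R1, crate R2, crate R5]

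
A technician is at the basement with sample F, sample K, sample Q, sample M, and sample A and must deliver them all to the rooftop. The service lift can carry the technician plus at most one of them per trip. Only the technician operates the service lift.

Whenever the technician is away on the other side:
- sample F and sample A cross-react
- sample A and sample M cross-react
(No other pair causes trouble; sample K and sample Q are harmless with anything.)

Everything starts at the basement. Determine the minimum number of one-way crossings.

11

Counting alone: the technician can take at most 1 across per trip to the rooftop, so moving all 5 needs at least 5 loaded trips out, with a return between consecutive ones — at least 9 crossings.
The safety rule pushes this higher. Following every safe sequence of crossings, the most of the 5 that can be at the rooftop as the service lift arrives there on crossing 9 is 4 — never all 5.
So no plan with fewer than 11 crossings exists, and this one achieves 11:
1. Technician goes to the rooftop with sample A.  [the basement: sample F, sample K, sample M, sample Q | the rooftop: sample A]
2. Technician goes back to the basement alone.  [the basement: sample F, sample K, sample M, sample Q | the rooftop: sample A]
3. Technician goes to the rooftop with sample F.  [the basement: sample K, sample M, sample Q | the rooftop: sample A, sample F]
4. Technician goes back to the basement with sample A.  [the basement: sample A, sample K, sample M, sample Q | the rooftop: sample F]
5. Technician goes to the rooftop with sample M.  [the basement: sample A, sample K, sample Q | the rooftop: sample F, sample M]
6. Technician goes back to the basement alone.  [the basement: sample A, sample K, sample Q | the rooftop: sample F, sample M]
7. Technician goes to the rooftop with sample K.  [the basement: sample A, sample Q | the rooftop: sample F, sample K, sample M]
8. Technician goes back to the basement alone.  [the basement: sample A, sample Q | the rooftop: sample F, sample K, sample M]
9. Technician goes to the rooftop with sample Q.  [the basement: sample A | the rooftop: sample F, sample K, sample M, sample Q]
10. Technician goes back to the basement alone.  [the basement: sample A | the rooftop: sample F, sample K, sample M, sample Q]
11. Technician goes to the rooftop with sample A.  [the basement: — | the rooftop: sample A, sample F, sample K, sample M, sample Q]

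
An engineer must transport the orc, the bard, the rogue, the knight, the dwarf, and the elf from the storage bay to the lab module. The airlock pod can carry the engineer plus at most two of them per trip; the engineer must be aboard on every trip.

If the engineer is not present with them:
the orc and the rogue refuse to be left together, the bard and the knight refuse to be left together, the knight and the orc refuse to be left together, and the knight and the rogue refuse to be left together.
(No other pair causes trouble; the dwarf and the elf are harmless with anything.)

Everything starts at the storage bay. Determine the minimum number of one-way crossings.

9

Counting alone: the engineer can take at most 2 across per trip to the lab module, so moving all 6 needs at least 3 loaded trips out, with a return between consecutive ones — at least 5 crossings.
The safety rule pushes this higher. Following every safe sequence of crossings, the most of the 6 that can be at the lab module as the airlock pod arrives there on crossings 5, 7 is 4, 5 respectively — never all 6.
So no plan with fewer than 9 crossings exists, and this one achieves 9:
1. Engineer goes to the lab module with the knight and the orc.
2. Engineer goes back to the storage bay with the orc.
3. Engineer goes to the lab module with the bard and the orc.
4. Engineer goes back to the storage bay with the knight.
5. Engineer goes to the lab module with the dwarf and the rogue.
6. Engineer goes back to the storage bay with the orc.
7. Engineer goes to the lab module with the elf and the orc.
8. Engineer goes back to the storage bay with the orc.
9. Engineer goes to the lab module with the knight and the orc.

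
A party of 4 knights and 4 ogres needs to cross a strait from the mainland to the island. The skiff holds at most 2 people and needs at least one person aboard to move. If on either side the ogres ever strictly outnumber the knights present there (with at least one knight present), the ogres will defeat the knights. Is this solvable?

Following every safe sequence of crossings from the start, the most of the 8 that can be at the island as the skiff arrives there on crossings 1, 3, 5 is 2, 3, 4 respectively; the best ever achieved is 4 of 8.
From crossing 7 on, no configuration arises that was not already reachable earlier: only 11 distinct safe configurations (who is on which side, and where the skiff is) can ever be reached, none of them has everyone across, and every continuation just revisits them. They are: 0 knights + 0 ogres across (skiff back at the start); 0 knights + 1 ogre across (skiff there); 0 knights + 1 ogre across (skiff back at the start); 0 knights + 2 ogres across (skiff there); 0 knights + 2 ogres across (skiff back at the start); 0 knights + 3 ogres across (skiff there); 0 knights + 3 ogres across (skiff back at the start); 0 knights + 4 ogres across (skiff there); 1 knight + 1 ogre across (skiff there); 1 knight + 1 ogre across (skiff back at the start); 2 knights + 2 ogres across (skiff there). So no valid plan exists.

No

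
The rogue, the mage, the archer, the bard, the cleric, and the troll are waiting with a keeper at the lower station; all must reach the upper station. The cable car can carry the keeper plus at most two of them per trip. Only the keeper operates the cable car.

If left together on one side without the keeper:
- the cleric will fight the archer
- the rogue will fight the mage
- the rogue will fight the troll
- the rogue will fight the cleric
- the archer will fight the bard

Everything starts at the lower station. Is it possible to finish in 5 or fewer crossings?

No

Counting alone: the keeper can take at most 2 across per trip to the upper station, so moving all 6 needs at least 3 loaded trips out, with a return between consecutive ones — at least 5 crossings.
The safety rule pushes this higher. Following every safe sequence of crossings, the most of the 6 that can be at the upper station as the cable car arrives there on crossing 5 is 5 — never all 6.
So the move cannot be finished within 5 crossings. (The shortest complete plan takes 7:)
1. Keeper goes to the upper station with the archer and the rogue.
2. Keeper goes back to the lower station alone.
3. Keeper goes to the upper station with the bard and the mage.
4. Keeper goes back to the lower station with the archer and the rogue.
5. Keeper goes to the upper station with the cleric and the troll.
6. Keeper goes back to the lower station alone.
7. Keeper goes to the upper station with the archer and the rogue.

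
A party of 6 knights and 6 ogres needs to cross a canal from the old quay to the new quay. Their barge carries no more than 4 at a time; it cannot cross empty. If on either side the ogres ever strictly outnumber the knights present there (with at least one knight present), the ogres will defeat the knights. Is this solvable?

Yes

1. 2 ogres → the new quay.  (the old quay: 6K 4O; the new quay: 0K 2O)
2. 1 ogre ← the old quay.  (the old quay: 6K 5O; the new quay: 0K 1O)
3. 4 ogres → the new quay.  (the old quay: 6K 1O; the new quay: 0K 5O)
4. 1 ogre ← the old quay.  (the old quay: 6K 2O; the new quay: 0K 4O)
5. 4 knights → the new quay.  (the old quay: 2K 2O; the new quay: 4K 4O)
6. 1 knight and 1 ogre ← the old quay.  (the old quay: 3K 3O; the new quay: 3K 3O)
7. 2 knights and 2 ogres → the new quay.  (the old quay: 1K 1O; the new quay: 5K 5O)
8. 1 knight and 1 ogre ← the old quay.  (the old quay: 2K 2O; the new quay: 4K 4O)
9. 2 knights and 2 ogres → the new quay.  (the old quay: 0K 0O; the new quay: 6K 6O)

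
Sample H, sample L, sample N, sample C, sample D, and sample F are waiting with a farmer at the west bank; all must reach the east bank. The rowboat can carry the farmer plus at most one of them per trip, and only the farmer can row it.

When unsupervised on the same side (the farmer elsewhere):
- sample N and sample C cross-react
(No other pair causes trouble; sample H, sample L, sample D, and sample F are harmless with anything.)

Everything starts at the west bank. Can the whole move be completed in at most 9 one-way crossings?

Counting alone: the farmer can take at most 1 across per trip to the east bank, so moving all 6 needs at least 6 loaded trips out, with a return between consecutive ones — at least 11 crossings.
Since 9 < 11, 9 crossings cannot be enough. (The shortest complete plan in fact takes 11:)
1. Farmer goes to the east bank with sample N.  [the west bank: sample C, sample D, sample F, sample H, sample L | the east bank: sample N]
2. Farmer goes back to the west bank alone.  [the west bank: sample C, sample D, sample F, sample H, sample L | the east bank: sample N]
3. Farmer goes to the east bank with sample H.  [the west bank: sample C, sample D, sample F, sample L | the east bank: sample H, sample N]
4. Farmer goes back to the west bank alone.  [the west bank: sample C, sample D, sample F, sample L | the east bank: sample H, sample N]
5. Farmer goes to the east bank with sample L.  [the west bank: sample C, sample D, sample F | the east bank: sample H, sample L, sample N]
6. Farmer goes back to the west bank alone.  [the west bank: sample C, sample D, sample F | the east bank: sample H, sample L, sample N]
7. Farmer goes to the east bank with sample D.  [the west bank: sample C, sample F | the east bank: sample D, sample H, sample L, sample N]
8. Farmer goes back to the west bank alone.  [the west bank: sample C, sample F | the east bank: sample D, sample H, sample L, sample N]
9. Farmer goes to the east bank with sample F.  [the west bank: sample C | the east bank: sample D, sample F, sample H, sample L, sample N]
10. Farmer goes back to the west bank alone.  [the west bank: sample C | the east bank: sample D, sample F, sample H, sample L, sample N]
11. Farmer goes to the east bank with sample C.  [the west bank: — | the east bank: sample C, sample D, sample F, sample H, sample L, sample N]

No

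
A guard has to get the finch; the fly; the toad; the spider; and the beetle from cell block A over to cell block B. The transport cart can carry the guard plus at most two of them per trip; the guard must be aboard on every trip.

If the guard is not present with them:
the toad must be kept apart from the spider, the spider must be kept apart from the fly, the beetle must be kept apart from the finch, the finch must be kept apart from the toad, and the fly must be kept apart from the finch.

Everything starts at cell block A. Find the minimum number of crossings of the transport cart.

7

Counting alone: the guard can take at most 2 across per trip to cell block B, so moving all 5 needs at least 3 loaded trips out, with a return between consecutive ones — at least 5 crossings.
The safety rule pushes this higher. Following every safe sequence of crossings, the most of the 5 that can be at cell block B as the transport cart arrives there on crossing 5 is 4 — never all 5.
So no plan with fewer than 7 crossings exists, and this one achieves 7:
1. Guard goes to cell block B with the finch and the spider.
2. Guard goes back to cell block A alone.
3. Guard goes to cell block B with the fly.
4. Guard goes back to cell block A with the finch and the spider.
5. Guard goes to cell block B with the beetle and the toad.
6. Guard goes back to cell block A alone.
7. Guard goes to cell block B with the finch and the spider.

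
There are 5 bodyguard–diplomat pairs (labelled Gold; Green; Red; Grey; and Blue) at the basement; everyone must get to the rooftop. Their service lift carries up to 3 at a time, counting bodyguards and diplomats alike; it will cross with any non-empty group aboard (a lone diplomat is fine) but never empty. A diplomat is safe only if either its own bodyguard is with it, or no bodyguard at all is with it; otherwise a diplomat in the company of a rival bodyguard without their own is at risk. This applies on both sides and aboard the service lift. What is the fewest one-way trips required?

11

Counting alone: each trip to the rooftop takes at most 3 across and each return brings at least 1 back, so after t trips out (and t−1 returns) at most 3t − (t−1) of the 10 are across; that first reaches 10 at t = 5, so at least 9 crossings are needed.
The safety rule pushes this higher. Following every safe sequence of crossings, the most of the 10 that can be at the rooftop as the service lift arrives there on crossing 9 is 9 — never all 10.
So no plan with fewer than 11 crossings exists, and this one achieves 11:
1. bodyguard Gold and diplomat Gold cross → the rooftop.
2. bodyguard Gold crosses ← the basement.
3. diplomat Green, diplomat Grey, and diplomat Red cross → the rooftop.
4. diplomat Gold crosses ← the basement.
5. bodyguard Green, bodyguard Grey, and bodyguard Red cross → the rooftop.
6. bodyguard Green and diplomat Green cross ← the basement.
7. bodyguard Blue, bodyguard Gold, and bodyguard Green cross → the rooftop.
8. diplomat Red crosses ← the basement.
9. diplomat Gold and diplomat Green cross → the rooftop.
10. diplomat Gold crosses ← the basement.
11. diplomat Blue, diplomat Gold, and diplomat Red cross → the rooftop.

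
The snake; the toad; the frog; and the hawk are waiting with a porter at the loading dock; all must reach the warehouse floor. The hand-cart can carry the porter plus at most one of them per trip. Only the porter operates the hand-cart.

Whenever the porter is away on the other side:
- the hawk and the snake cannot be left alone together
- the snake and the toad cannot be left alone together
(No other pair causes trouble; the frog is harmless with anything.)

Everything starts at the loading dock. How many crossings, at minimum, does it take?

Counting alone: the porter can take at most 1 across per trip to the warehouse floor, so moving all 4 needs at least 4 loaded trips out, with a return between consecutive ones — at least 7 crossings.
The safety rule pushes this higher. Following every safe sequence of crossings, the most of the 4 that can be at the warehouse floor as the hand-cart arrives there on crossing 7 is 3 — never all 4.
So no plan with fewer than 9 crossings exists, and this one achieves 9:
1. Porter goes to the warehouse floor with the snake.  [the loading dock: the frog, the hawk, the toad | the warehouse floor: the snake]
2. Porter goes back to the loading dock alone.  [the loading dock: the frog, the hawk, the toad | the warehouse floor: the snake]
3. Porter goes to the warehouse floor with the toad.  [the loading dock: the frog, the hawk | the warehouse floor: the snake, the toad]
4. Porter goes back to the loading dock with the snake.  [the loading dock: the frog, the hawk, the snake | the warehouse floor: the toad]
5. Porter goes to the warehouse floor with the hawk.  [the loading dock: the frog, the snake | the warehouse floor: the hawk, the toad]
6. Porter goes back to the loading dock alone.  [the loading dock: the frog, the snake | the warehouse floor: the hawk, the toad]
7. Porter goes to the warehouse floor with the frog.  [the loading dock: the snake | the warehouse floor: the frog, the hawk, the toad]
8. Porter goes back to the loading dock alone.  [the loading dock: the snake | the warehouse floor: the frog, the hawk, the toad]
9. Porter goes to the warehouse floor with the snake.  [the loading dock: — | the warehouse floor: the frog, the hawk, the snake, the toad]

9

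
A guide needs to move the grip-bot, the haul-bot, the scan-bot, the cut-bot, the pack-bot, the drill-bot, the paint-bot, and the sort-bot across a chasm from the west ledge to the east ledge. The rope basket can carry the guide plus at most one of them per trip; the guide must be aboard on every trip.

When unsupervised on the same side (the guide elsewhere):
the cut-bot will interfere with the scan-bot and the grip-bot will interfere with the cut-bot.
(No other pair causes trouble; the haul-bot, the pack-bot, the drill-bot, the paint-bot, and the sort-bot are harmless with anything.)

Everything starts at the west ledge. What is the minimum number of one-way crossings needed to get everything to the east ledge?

17

Counting alone: the guide can take at most 1 across per trip to the east ledge, so moving all 8 needs at least 8 loaded trips out, with a return between consecutive ones — at least 15 crossings.
The safety rule pushes this higher. Following every safe sequence of crossings, the most of the 8 that can be at the east ledge as the rope basket arrives there on crossing 15 is 7 — never all 8.
So no plan with fewer than 17 crossings exists, and this one achieves 17:
1. Guide goes to the east ledge with the cut-bot.  [the west ledge: the drill-bot, the grip-bot, the haul-bot, the pack-bot, the paint-bot, the scan-bot, the sort-bot | the east ledge: the cut-bot]
2. Guide goes back to the west ledge alone.  [the west ledge: the drill-bot, the grip-bot, the haul-bot, the pack-bot, the paint-bot, the scan-bot, the sort-bot | the east ledge: the cut-bot]
3. Guide goes to the east ledge with the grip-bot.  [the west ledge: the drill-bot, the haul-bot, the pack-bot, the paint-bot, the scan-bot, the sort-bot | the east ledge: the cut-bot, the grip-bot]
4. Guide goes back to the west ledge with the cut-bot.  [the west ledge: the cut-bot, the drill-bot, the haul-bot, the pack-bot, the paint-bot, the scan-bot, the sort-bot | the east ledge: the grip-bot]
5. Guide goes to the east ledge with the scan-bot.  [the west ledge: the cut-bot, the drill-bot, the haul-bot, the pack-bot, the paint-bot, the sort-bot | the east ledge: the grip-bot, the scan-bot]
6. Guide goes back to the west ledge alone.  [the west ledge: the cut-bot, the drill-bot, the haul-bot, the pack-bot, the paint-bot, the sort-bot | the east ledge: the grip-bot, the scan-bot]
7. Guide goes to the east ledge with the haul-bot.  [the west ledge: the cut-bot, the drill-bot, the pack-bot, the paint-bot, the sort-bot | the east ledge: the grip-bot, the haul-bot, the scan-bot]
8. Guide goes back to the west ledge alone.  [the west ledge: the cut-bot, the drill-bot, the pack-bot, the paint-bot, the sort-bot | the east ledge: the grip-bot, the haul-bot, the scan-bot]
9. Guide goes to the east ledge with the pack-bot.  [the west ledge: the cut-bot, the drill-bot, the paint-bot, the sort-bot | the east ledge: the grip-bot, the haul-bot, the pack-bot, the scan-bot]
10. Guide goes back to the west ledge alone.  [the west ledge: the cut-bot, the drill-bot, the paint-bot, the sort-bot | the east ledge: the grip-bot, the haul-bot, the pack-bot, the scan-bot]
11. Guide goes to the east ledge with the drill-bot.  [the west ledge: the cut-bot, the paint-bot, the sort-bot | the east ledge: the drill-bot, the grip-bot, the haul-bot, the pack-bot, the scan-bot]
12. Guide goes back to the west ledge alone.  [the west ledge: the cut-bot, the paint-bot, the sort-bot | the east ledge: the drill-bot, the grip-bot, the haul-bot, the pack-bot, the scan-bot]
13. Guide goes to the east ledge with the paint-bot.  [the west ledge: the cut-bot, the sort-bot | the east ledge: the drill-bot, the grip-bot, the haul-bot, the pack-bot, the paint-bot, the scan-bot]
14. Guide goes back to the west ledge alone.  [the west ledge: the cut-bot, the sort-bot | the east ledge: the drill-bot, the grip-bot, the haul-bot, the pack-bot, the paint-bot, the scan-bot]
15. Guide goes to the east ledge with the sort-bot.  [the west ledge: the cut-bot | the east ledge: the drill-bot, the grip-bot, the haul-bot, the pack-bot, the paint-bot, the scan-bot, the sort-bot]
16. Guide goes back to the west ledge alone.  [the west ledge: the cut-bot | the east ledge: the drill-bot, the grip-bot, the haul-bot, the pack-bot, the paint-bot, the scan-bot, the sort-bot]
17. Guide goes to the east ledge with the cut-bot.  [the west ledge: — | the east ledge: the cut-bot, the drill-bot, the grip-bot, the haul-bot, the pack-bot, the paint-bot, the scan-bot, the sort-bot]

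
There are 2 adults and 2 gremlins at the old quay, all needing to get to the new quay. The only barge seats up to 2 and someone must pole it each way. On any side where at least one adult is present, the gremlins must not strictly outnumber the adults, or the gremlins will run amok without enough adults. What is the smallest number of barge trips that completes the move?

Counting alone: each trip to the new quay takes at most 2 across and each return brings at least 1 back, so after t trips out (and t−1 returns) at most 2t − (t−1) of the 4 are across; that first reaches 4 at t = 3, so at least 5 crossings are needed.
The plan below uses exactly 5 crossings, so it is optimal:
1. 2 gremlins → the new quay.  (the old quay: 2A 0G; the new quay: 0A 2G)
2. 1 gremlin ← the old quay.  (the old quay: 2A 1G; the new quay: 0A 1G)
3. 2 adults → the new quay.  (the old quay: 0A 1G; the new quay: 2A 1G)
4. 1 gremlin ← the old quay.  (the old quay: 0A 2G; the new quay: 2A 0G)
5. 2 gremlins → the new quay.  (the old quay: 0A 0G; the new quay: 2A 2G)

5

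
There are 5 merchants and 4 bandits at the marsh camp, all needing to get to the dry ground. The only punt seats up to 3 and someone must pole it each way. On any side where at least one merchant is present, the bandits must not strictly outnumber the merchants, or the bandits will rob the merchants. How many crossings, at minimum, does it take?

7

Counting alone: each trip to the dry ground takes at most 3 across and each return brings at least 1 back, so after t trips out (and t−1 returns) at most 3t − (t−1) of the 9 are across; that first reaches 9 at t = 4, so at least 7 crossings are needed.
The plan below uses exactly 7 crossings, so it is optimal:
1. 3 bandits → the dry ground.  (the marsh camp: 5M 1B; the dry ground: 0M 3B)
2. 1 bandit ← the marsh camp.  (the marsh camp: 5M 2B; the dry ground: 0M 2B)
3. 3 merchants → the dry ground.  (the marsh camp: 2M 2B; the dry ground: 3M 2B)
4. 1 merchant ← the marsh camp.  (the marsh camp: 3M 2B; the dry ground: 2M 2B)
5. 2 merchants and 1 bandit → the dry ground.  (the marsh camp: 1M 1B; the dry ground: 4M 3B)
6. 1 merchant ← the marsh camp.  (the marsh camp: 2M 1B; the dry ground: 3M 3B)
7. 2 merchants and 1 bandit → the dry ground.  (the marsh camp: 0M 0B; the dry ground: 5M 4B)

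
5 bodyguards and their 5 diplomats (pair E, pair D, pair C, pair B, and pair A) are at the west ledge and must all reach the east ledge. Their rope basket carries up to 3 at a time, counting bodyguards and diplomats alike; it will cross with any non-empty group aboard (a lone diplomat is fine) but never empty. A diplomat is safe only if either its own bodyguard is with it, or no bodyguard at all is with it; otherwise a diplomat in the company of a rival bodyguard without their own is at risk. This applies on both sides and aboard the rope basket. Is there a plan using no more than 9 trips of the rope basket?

Counting alone: each trip to the east ledge takes at most 3 across and each return brings at least 1 back, so after t trips out (and t−1 returns) at most 3t − (t−1) of the 10 are across; that first reaches 10 at t = 5, so at least 9 crossings are needed.
The safety rule pushes this higher. Following every safe sequence of crossings, the most of the 10 that can be at the east ledge as the rope basket arrives there on crossing 9 is 9 — never all 10.
So the move cannot be finished within 9 crossings. (The shortest complete plan takes 11:)
1. bodyguard E and diplomat E cross → the east ledge.
2. bodyguard E crosses ← the west ledge.
3. diplomat B, diplomat C, and diplomat D cross → the east ledge.
4. diplomat E crosses ← the west ledge.
5. bodyguard B, bodyguard C, and bodyguard D cross → the east ledge.
6. bodyguard D and diplomat D cross ← the west ledge.
7. bodyguard A, bodyguard D, and bodyguard E cross → the east ledge.
8. diplomat C crosses ← the west ledge.
9. diplomat D and diplomat E cross → the east ledge.
10. diplomat E crosses ← the west ledge.
11. diplomat A, diplomat C, and diplomat E cross → the east ledge.

No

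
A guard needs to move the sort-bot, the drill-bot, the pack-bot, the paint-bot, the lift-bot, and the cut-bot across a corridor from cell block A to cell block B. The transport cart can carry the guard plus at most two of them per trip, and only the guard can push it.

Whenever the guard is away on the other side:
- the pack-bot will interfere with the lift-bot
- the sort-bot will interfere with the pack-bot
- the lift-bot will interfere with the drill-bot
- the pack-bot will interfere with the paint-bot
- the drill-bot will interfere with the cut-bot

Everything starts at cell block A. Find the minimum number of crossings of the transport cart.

7

Counting alone: the guard can take at most 2 across per trip to cell block B, so moving all 6 needs at least 3 loaded trips out, with a return between consecutive ones — at least 5 crossings.
The safety rule pushes this higher. Following every safe sequence of crossings, the most of the 6 that can be at cell block B as the transport cart arrives there on crossing 5 is 5 — never all 6.
So no plan with fewer than 7 crossings exists, and this one achieves 7:
1. Guard goes to cell block B with the drill-bot and the pack-bot.  [cell block A: the cut-bot, the lift-bot, the paint-bot, the sort-bot | cell block B: the drill-bot, the pack-bot]
2. Guard goes back to cell block A alone.  [cell block A: the cut-bot, the lift-bot, the paint-bot, the sort-bot | cell block B: the drill-bot, the pack-bot]
3. Guard goes to cell block B with the paint-bot and the sort-bot.  [cell block A: the cut-bot, the lift-bot | cell block B: the drill-bot, the pack-bot, the paint-bot, the sort-bot]
4. Guard goes back to cell block A with the pack-bot.  [cell block A: the cut-bot, the lift-bot, the pack-bot | cell block B: the drill-bot, the paint-bot, the sort-bot]
5. Guard goes to cell block B with the cut-bot and the lift-bot.  [cell block A: the pack-bot | cell block B: the cut-bot, the drill-bot, the lift-bot, the paint-bot, the sort-bot]
6. Guard goes back to cell block A with the drill-bot.  [cell block A: the drill-bot, the pack-bot | cell block B: the cut-bot, the lift-bot, the paint-bot, the sort-bot]
7. Guard goes to cell block B with the drill-bot and the pack-bot.  [cell block A: — | cell block B: the cut-bot, the drill-bot, the lift-bot, the pack-bot, the paint-bot, the sort-bot]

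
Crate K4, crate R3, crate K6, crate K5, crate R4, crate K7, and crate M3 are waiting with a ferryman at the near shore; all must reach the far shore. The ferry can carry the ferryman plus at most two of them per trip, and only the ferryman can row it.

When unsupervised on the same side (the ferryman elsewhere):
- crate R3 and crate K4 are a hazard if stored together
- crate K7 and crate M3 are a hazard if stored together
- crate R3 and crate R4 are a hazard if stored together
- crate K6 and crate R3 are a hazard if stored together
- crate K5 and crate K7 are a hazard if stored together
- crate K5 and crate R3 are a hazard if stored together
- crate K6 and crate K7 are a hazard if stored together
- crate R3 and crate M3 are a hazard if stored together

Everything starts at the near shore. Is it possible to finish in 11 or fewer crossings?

Yes — this plan uses 9 crossings (≤ 11):
1. Ferryman goes to the far shore with crate K7 and crate R3.  [the near shore: crate K4, crate K5, crate K6, crate M3, crate R4 | the far shore: crate K7, crate R3]
2. Ferryman goes back to the near shore alone.  [the near shore: crate K4, crate K5, crate K6, crate M3, crate R4 | the far shore: crate K7, crate R3]
3. Ferryman goes to the far shore with crate K4 and crate R4.  [the near shore: crate K5, crate K6, crate M3 | the far shore: crate K4, crate K7, crate R3, crate R4]
4. Ferryman goes back to the near shore with crate R3.  [the near shore: crate K5, crate K6, crate M3, crate R3 | the far shore: crate K4, crate K7, crate R4]
5. Ferryman goes to the far shore with crate K6 and crate R3.  [the near shore: crate K5, crate M3 | the far shore: crate K4, crate K6, crate K7, crate R3, crate R4]
6. Ferryman goes back to the near shore with crate K7 and crate R3.  [the near shore: crate K5, crate K7, crate M3, crate R3 | the far shore: crate K4, crate K6, crate R4]
7. Ferryman goes to the far shore with crate K5 and crate M3.  [the near shore: crate K7, crate R3 | the far shore: crate K4, crate K5, crate K6, crate M3, crate R4]
8. Ferryman goes back to the near shore alone.  [the near shore: crate K7, crate R3 | the far shore: crate K4, crate K5, crate K6, crate M3, crate R4]
9. Ferryman goes to the far shore with crate K7 and crate R3.  [the near shore: — | the far shore: crate K4, crate K5, crate K6, crate K7, crate M3, crate R3, crate R4]

Yes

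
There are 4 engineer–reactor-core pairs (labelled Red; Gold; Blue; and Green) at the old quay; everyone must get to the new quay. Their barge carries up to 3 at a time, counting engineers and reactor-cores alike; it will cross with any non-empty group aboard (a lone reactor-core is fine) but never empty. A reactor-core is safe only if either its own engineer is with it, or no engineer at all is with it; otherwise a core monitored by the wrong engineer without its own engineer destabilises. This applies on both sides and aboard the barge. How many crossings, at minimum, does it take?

9

Counting alone: each trip to the new quay takes at most 3 across and each return brings at least 1 back, so after t trips out (and t−1 returns) at most 3t − (t−1) of the 8 are across; that first reaches 8 at t = 4, so at least 7 crossings are needed.
The safety rule pushes this higher. Following every safe sequence of crossings, the most of the 8 that can be at the new quay as the barge arrives there on crossing 7 is 7 — never all 8.
So no plan with fewer than 9 crossings exists, and this one achieves 9:
1. engineer Red and reactor-core Red cross → the new quay.
2. engineer Red crosses ← the old quay.
3. engineer Gold, engineer Red, and reactor-core Gold cross → the new quay.
4. engineer Red and reactor-core Red cross ← the old quay.
5. engineer Blue, engineer Green, and engineer Red cross → the new quay.
6. reactor-core Gold crosses ← the old quay.
7. reactor-core Gold and reactor-core Red cross → the new quay.
8. reactor-core Red crosses ← the old quay.
9. reactor-core Blue, reactor-core Green, and reactor-core Red cross → the new quay.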